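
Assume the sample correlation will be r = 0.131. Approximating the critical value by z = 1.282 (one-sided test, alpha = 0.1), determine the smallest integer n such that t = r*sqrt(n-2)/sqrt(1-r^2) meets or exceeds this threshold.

97

r√(n−2)/√(1−r²) ≥ 1.282  ⇔  n−2 ≥ (1.282)²·(1−r²)/r²
(1−r²)/r² = (1−0.017161)/0.017161 = 57.2717
n ≥ 2 + 1.643524·57.2717 = 2 + 94.1274 = 96.1274
⌈96.1274⌉ = 97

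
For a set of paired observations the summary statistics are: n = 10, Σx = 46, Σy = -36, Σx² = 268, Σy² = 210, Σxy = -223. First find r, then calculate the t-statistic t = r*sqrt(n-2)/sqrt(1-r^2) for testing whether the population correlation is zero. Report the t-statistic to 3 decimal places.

S_xy = nΣxy − ΣxΣy = 10·(-223) − 46·(-36) = -2230 − (-1656) = -574
S_xx = nΣx² − (Σx)² = 10·268 − 46² = 2680 − 2116 = 564
S_yy = nΣy² − (Σy)² = 10·210 − (-36)² = 2100 − 1296 = 804
r = S_xy / √(S_xx·S_yy) = -574 / √(564·804) = -574 / √453456 = -574 / 673.3914 = -0.8524
t = r·√(n−2)/√(1−r²) = -0.8524·√8 / √(1−0.726586) = -2.410951 / 0.522890 = -4.611

-4.611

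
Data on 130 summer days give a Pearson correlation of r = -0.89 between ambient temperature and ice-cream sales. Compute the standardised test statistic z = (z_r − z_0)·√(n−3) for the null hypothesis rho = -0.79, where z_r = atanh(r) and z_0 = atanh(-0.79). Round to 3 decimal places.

-3.950

Fisher z: atanh(-0.89) = -1.421926, atanh(-0.79) = -1.071432
z = (z_r − z_0)·√(n−3) = (-1.421926 − (-1.071432))·√127 = -0.350494 · 11.269428 = -3.950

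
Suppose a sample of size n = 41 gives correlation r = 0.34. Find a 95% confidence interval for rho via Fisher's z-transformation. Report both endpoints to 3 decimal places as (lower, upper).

z_r = atanh(0.34) = 0.354093;  SE = 1/√(n−3) = 1/√38 = 0.162221
z-limits: 0.354093 ± 1.960·0.162221 = 0.354093 ± 0.317953 = [0.036140, 0.672046]
ρ-limits: (tanh 0.036140, tanh 0.672046) = (0.036, 0.586)

(0.036, 0.586)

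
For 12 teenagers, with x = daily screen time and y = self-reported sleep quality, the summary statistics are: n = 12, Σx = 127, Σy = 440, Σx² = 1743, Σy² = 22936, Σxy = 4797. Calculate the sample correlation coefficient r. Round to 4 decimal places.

0.0852

Numerator: nΣxy − (Σx)(Σy) = 12·4797 − (127)(440) = 1684
Denominator: √[(nΣx²−(Σx)²)(nΣy²−(Σy)²)]
  nΣx²−(Σx)² = 12·1743 − 16129 = 4787;  nΣy²−(Σy)² = 12·22936 − 193600 = 81632
  √(4787·81632) = √390772384 = 19767.9636
r = 1684 / 19767.9636 = 0.0852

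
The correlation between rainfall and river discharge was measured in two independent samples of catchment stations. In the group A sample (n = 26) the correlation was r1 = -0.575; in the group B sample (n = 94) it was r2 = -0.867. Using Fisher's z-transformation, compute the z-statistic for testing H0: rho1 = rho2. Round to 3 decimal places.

Fisher z-transforms: z1 = atanh(-0.575) = -0.654961, z2 = atanh(-0.867) = -1.320870; difference d = 0.665909
Var(d) = 1/23 + 1/91 = 0.0434783 + 0.0109890 = 0.0544673
z = d/√Var(d) = 0.665909 / √0.0544673 = 0.665909 / 0.233382 = 2.853

2.853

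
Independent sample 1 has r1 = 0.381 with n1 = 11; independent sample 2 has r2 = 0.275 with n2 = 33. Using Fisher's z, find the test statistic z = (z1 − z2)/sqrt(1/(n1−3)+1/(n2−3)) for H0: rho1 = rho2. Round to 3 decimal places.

z1 = atanh(0.381) = 0.401229,  z2 = atanh(0.275) = 0.282265
SE = √(1/(n1−3) + 1/(n2−3)) = √(1/8 + 1/30) = √(0.1250000 + 0.0333333) = √0.1583333 = 0.397911
z = (z1 − z2)/SE = (0.401229 − 0.282265) / 0.397911 = 0.118964 / 0.397911 = 0.299

0.299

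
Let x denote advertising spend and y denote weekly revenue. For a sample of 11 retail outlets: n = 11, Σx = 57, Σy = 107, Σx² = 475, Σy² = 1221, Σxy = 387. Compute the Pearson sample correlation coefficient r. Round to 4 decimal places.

S_xy = nΣxy − ΣxΣy = 11·387 − 57·107 = 4257 − 6099 = -1842
S_xx = nΣx² − (Σx)² = 11·475 − 57² = 5225 − 3249 = 1976
S_yy = nΣy² − (Σy)² = 11·1221 − 107² = 13431 − 11449 = 1982
r = S_xy / √(S_xx·S_yy) = -1842 / √(1976·1982) = -1842 / √3916432 = -1842 / 1978.9977 = -0.9308

-0.9308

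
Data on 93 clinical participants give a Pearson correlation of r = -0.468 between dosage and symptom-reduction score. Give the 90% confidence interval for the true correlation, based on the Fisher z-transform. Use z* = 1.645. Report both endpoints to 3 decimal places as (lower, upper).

(-0.592, -0.322)

z_r = atanh(-0.468) = -0.507506;  SE = 1/√(n−3) = 1/√90 = 0.105409
z-limits: -0.507506 ± 1.645·0.105409 = -0.507506 ± 0.173398 = [-0.680904, -0.334108]
ρ-limits: (tanh -0.680904, tanh -0.334108) = (-0.592, -0.322)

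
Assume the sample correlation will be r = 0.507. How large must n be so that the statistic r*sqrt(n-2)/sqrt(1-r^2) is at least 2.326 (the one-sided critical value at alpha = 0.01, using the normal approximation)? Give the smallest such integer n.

Need r·√(n−2)/√(1−r²) ≥ 2.326
√(n−2) ≥ 2.326·√(1−0.257049) / 0.507 = 2.326·0.861946 / 0.507 = 3.9544
n−2 ≥ 15.6373  ⇒  n ≥ 17.6373
Smallest integer n = 18

18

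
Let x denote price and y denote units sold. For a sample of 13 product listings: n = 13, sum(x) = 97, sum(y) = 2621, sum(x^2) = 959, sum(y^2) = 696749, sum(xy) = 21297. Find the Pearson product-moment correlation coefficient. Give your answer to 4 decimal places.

0.2766

S_xy = nΣxy − ΣxΣy = 13·21297 − 97·2621 = 276861 − 254237 = 22624
S_xx = nΣx² − (Σx)² = 13·959 − 97² = 12467 − 9409 = 3058
S_yy = nΣy² − (Σy)² = 13·696749 − 2621² = 9057737 − 6869641 = 2188096
r = S_xy / √(S_xx·S_yy) = 22624 / √(3058·2188096) = 22624 / √6691197568 = 22624 / 81799.7406 = 0.2766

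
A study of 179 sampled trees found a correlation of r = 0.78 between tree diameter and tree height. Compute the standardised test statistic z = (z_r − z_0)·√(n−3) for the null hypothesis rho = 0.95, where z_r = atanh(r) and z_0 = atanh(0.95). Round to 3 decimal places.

-10.433

Fisher z: atanh(0.78) = 1.045371, atanh(0.95) = 1.831781
z = (z_r − z_0)·√(n−3) = (1.045371 − 1.831781)·√176 = -0.786410 · 13.266499 = -10.433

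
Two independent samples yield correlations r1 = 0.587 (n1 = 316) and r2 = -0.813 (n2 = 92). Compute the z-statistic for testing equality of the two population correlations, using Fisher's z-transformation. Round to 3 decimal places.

15.058

Fisher z-transforms: z1 = atanh(0.587) = 0.673077, z2 = atanh(-0.813) = -1.135815; difference d = 1.808892
Var(d) = 1/313 + 1/89 = 0.0031949 + 0.0112360 = 0.0144309
z = d/√Var(d) = 1.808892 / √0.0144309 = 1.808892 / 0.120129 = 15.058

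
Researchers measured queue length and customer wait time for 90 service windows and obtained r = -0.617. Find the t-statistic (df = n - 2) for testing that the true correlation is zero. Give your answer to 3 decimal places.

-7.355

1 − r² = 1 − 0.380689 = 0.619311;  √(1−r²) = 0.786963
√(n−2) = √88 = 9.380832
t = r·√(n−2)/√(1−r²) = -0.617 · 9.380832 / 0.786963 = -7.355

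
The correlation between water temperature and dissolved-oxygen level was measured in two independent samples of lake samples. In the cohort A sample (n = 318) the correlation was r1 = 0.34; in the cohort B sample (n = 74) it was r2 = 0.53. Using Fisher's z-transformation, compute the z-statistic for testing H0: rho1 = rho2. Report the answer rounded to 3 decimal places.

-1.797

z1 = atanh(0.34) = 0.354093,  z2 = atanh(0.53) = 0.590145
SE = √(1/(n1−3) + 1/(n2−3)) = √(1/315 + 1/71) = √(0.0031746 + 0.0140845) = √0.0172591 = 0.131374
z = (z1 − z2)/SE = (0.354093 − 0.590145) / 0.131374 = -0.236052 / 0.131374 = -1.797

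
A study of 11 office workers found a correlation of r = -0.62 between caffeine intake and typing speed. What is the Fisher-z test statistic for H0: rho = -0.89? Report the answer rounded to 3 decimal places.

Fisher z: atanh(-0.62) = -0.725005, atanh(-0.89) = -1.421926
z = (z_r − z_0)·√(n−3) = (-0.725005 − (-1.421926))·√8 = 0.696921 · 2.828427 = 1.971

1.971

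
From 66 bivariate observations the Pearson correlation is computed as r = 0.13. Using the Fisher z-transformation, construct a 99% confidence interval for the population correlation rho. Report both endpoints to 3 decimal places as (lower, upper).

(-0.191, 0.426)

Fisher z: z_r = atanh(r) = ½·ln((1+0.13)/(1−0.13)) = 0.130740
SE(z) = 1/√(n−3) = 1/√63 = 0.125988
99% ⇒ z* = 2.576; margin = 2.576·0.125988 = 0.324545
CI on z-scale: (-0.193805, 0.455285)
Back-transform: tanh(-0.193805) = -0.191414, tanh(0.455285) = 0.426234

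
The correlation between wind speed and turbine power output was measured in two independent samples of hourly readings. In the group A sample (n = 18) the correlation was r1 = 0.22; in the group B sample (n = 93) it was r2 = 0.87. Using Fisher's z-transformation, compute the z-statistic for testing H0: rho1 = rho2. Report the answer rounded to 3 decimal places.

-3.978

z1 = atanh(0.22) = 0.223656,  z2 = atanh(0.87) = 1.333080
SE = √(1/(n1−3) + 1/(n2−3)) = √(1/15 + 1/90) = √(0.0666667 + 0.0111111) = √0.0777778 = 0.278887
z = (z1 − z2)/SE = (0.223656 − 1.333080) / 0.278887 = -1.109424 / 0.278887 = -3.978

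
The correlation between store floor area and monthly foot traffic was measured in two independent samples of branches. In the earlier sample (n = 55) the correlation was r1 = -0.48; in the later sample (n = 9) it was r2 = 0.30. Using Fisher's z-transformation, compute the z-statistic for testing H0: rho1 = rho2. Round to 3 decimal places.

-1.931

Fisher z-transforms: z1 = atanh(-0.48) = -0.522984, z2 = atanh(0.30) = 0.309520; difference d = -0.832504
Var(d) = 1/52 + 1/6 = 0.0192308 + 0.1666667 = 0.1858975
z = d/√Var(d) = -0.832504 / √0.1858975 = -0.832504 / 0.431158 = -1.931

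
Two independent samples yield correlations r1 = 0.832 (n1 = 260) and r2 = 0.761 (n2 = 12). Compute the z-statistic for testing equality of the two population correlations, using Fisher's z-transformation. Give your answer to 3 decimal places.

0.578

Fisher z-transforms: z1 = atanh(0.832) = 1.194600, z2 = atanh(0.761) = 0.998587; difference d = 0.196013
Var(d) = 1/257 + 1/9 = 0.0038911 + 0.1111111 = 0.1150022
z = d/√Var(d) = 0.196013 / √0.1150022 = 0.196013 / 0.339120 = 0.578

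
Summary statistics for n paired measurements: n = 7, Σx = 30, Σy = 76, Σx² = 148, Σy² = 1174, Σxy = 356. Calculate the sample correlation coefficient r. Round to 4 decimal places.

0.3679

Numerator: nΣxy − (Σx)(Σy) = 7·356 − (30)(76) = 212
Denominator: √[(nΣx²−(Σx)²)(nΣy²−(Σy)²)]
  nΣx²−(Σx)² = 7·148 − 900 = 136;  nΣy²−(Σy)² = 7·1174 − 5776 = 2442
  √(136·2442) = √332112 = 576.2916
r = 212 / 576.2916 = 0.3679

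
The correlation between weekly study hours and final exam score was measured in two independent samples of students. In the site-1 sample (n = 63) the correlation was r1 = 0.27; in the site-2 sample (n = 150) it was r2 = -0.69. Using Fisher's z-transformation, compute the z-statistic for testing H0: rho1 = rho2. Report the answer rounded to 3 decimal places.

7.342

Fisher z-transforms: z1 = atanh(0.27) = 0.276864, z2 = atanh(-0.69) = -0.847956; difference d = 1.124820
Var(d) = 1/60 + 1/147 = 0.0166667 + 0.0068027 = 0.0234694
z = d/√Var(d) = 1.124820 / √0.0234694 = 1.124820 / 0.153197 = 7.342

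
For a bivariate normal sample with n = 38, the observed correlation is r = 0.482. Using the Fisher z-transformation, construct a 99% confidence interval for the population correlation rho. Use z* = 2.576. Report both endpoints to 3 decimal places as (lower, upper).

(0.090, 0.745)

Fisher z: z_r = atanh(r) = ½·ln((1+0.482)/(1−0.482)) = 0.525586
SE(z) = 1/√(n−3) = 1/√35 = 0.169031
99% ⇒ z* = 2.576; margin = 2.576·0.169031 = 0.435424
CI on z-scale: (0.090162, 0.961010)
Back-transform: tanh(0.090162) = 0.089918, tanh(0.961010) = 0.744727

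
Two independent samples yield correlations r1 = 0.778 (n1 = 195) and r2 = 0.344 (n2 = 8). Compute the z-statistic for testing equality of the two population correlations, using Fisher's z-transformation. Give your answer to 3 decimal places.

1.505

z1 = atanh(0.778) = 1.040284,  z2 = atanh(0.344) = 0.358622
SE = √(1/(n1−3) + 1/(n2−3)) = √(1/192 + 1/5) = √(0.0052083 + 0.2000000) = √0.2052083 = 0.452999
z = (z1 − z2)/SE = (1.040284 − 0.358622) / 0.452999 = 0.681662 / 0.452999 = 1.505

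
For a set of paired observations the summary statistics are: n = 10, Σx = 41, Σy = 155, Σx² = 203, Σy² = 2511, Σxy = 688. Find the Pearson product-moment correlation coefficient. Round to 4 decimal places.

0.8532

S_xy = nΣxy − ΣxΣy = 10·688 − 41·155 = 6880 − 6355 = 525
S_xx = nΣx² − (Σx)² = 10·203 − 41² = 2030 − 1681 = 349
S_yy = nΣy² − (Σy)² = 10·2511 − 155² = 25110 − 24025 = 1085
r = S_xy / √(S_xx·S_yy) = 525 / √(349·1085) = 525 / √378665 = 525 / 615.3576 = 0.8532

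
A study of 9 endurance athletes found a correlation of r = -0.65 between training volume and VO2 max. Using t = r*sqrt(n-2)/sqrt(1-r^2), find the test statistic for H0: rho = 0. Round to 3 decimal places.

1 − r² = 1 − 0.4225 = 0.5775;  √(1−r²) = 0.759934
√(n−2) = √7 = 2.645751
t = r·√(n−2)/√(1−r²) = -0.65 · 2.645751 / 0.759934 = -2.263

-2.263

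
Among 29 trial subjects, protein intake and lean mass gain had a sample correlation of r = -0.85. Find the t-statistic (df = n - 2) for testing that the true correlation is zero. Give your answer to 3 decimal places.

-8.384

t = r·√(n−2) / √(1−r²) with r = -0.85, n = 29
  = -0.85·√27 / √(1 − 0.7225)
  = -0.85·5.196152 / 0.526783
  = -4.416729 / 0.526783 = -8.384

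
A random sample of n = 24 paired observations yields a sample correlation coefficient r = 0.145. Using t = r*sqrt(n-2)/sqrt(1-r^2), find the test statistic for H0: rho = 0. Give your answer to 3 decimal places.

0.687

t = r·√(n−2) / √(1−r²) with r = 0.145, n = 24
  = 0.145·√22 / √(1 − 0.021025)
  = 0.145·4.690416 / 0.989432
  = 0.680110 / 0.989432 = 0.687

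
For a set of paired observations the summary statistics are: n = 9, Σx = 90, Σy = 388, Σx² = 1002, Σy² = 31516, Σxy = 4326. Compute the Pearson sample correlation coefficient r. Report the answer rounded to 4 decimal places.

0.3631

S_xy = nΣxy − ΣxΣy = 9·4326 − 90·388 = 38934 − 34920 = 4014
S_xx = nΣx² − (Σx)² = 9·1002 − 90² = 9018 − 8100 = 918
S_yy = nΣy² − (Σy)² = 9·31516 − 388² = 283644 − 150544 = 133100
r = S_xy / √(S_xx·S_yy) = 4014 / √(918·133100) = 4014 / √122185800 = 4014 / 11053.7686 = 0.3631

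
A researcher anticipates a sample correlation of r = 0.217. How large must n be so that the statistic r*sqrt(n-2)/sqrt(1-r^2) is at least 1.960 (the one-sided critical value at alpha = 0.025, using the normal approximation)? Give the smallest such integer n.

80

Need r·√(n−2)/√(1−r²) ≥ 1.960
√(n−2) ≥ 1.960·√(1−0.047089) / 0.217 = 1.960·0.976172 / 0.217 = 8.8170
n−2 ≥ 77.7395  ⇒  n ≥ 79.7395
Smallest integer n = 80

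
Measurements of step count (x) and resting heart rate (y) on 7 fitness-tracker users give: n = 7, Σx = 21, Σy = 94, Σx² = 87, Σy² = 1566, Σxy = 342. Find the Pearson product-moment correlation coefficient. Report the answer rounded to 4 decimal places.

Numerator: nΣxy − (Σx)(Σy) = 7·342 − (21)(94) = 420
Denominator: √[(nΣx²−(Σx)²)(nΣy²−(Σy)²)]
  nΣx²−(Σx)² = 7·87 − 441 = 168;  nΣy²−(Σy)² = 7·1566 − 8836 = 2126
  √(168·2126) = √357168 = 597.6353
r = 420 / 597.6353 = 0.7028

0.7028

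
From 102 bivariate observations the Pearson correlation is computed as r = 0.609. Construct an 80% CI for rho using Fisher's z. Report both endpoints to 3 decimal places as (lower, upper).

(0.522, 0.684)

Fisher z: z_r = atanh(r) = ½·ln((1+0.609)/(1−0.609)) = 0.707330
SE(z) = 1/√(n−3) = 1/√99 = 0.100504
80% ⇒ z* = 1.282; margin = 1.282·0.100504 = 0.128846
CI on z-scale: (0.578484, 0.836176)
Back-transform: tanh(0.578484) = 0.521563, tanh(0.836176) = 0.683778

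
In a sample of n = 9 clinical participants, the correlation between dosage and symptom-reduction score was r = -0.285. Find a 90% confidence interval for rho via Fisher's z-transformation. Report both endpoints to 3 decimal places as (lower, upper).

(-0.746, 0.361)

z_r = atanh(-0.285) = -0.293116;  SE = 1/√(n−3) = 1/√6 = 0.408248
z-limits: -0.293116 ± 1.645·0.408248 = -0.293116 ± 0.671568 = [-0.964684, 0.378452]
ρ-limits: (tanh -0.964684, tanh 0.378452) = (-0.746, 0.361)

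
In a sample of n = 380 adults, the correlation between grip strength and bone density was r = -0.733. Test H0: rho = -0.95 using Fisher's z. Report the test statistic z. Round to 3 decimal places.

Fisher z: atanh(-0.733) = -0.935180, atanh(-0.95) = -1.831781
z = (z_r − z_0)·√(n−3) = (-0.935180 − (-1.831781))·√377 = 0.896601 · 19.416488 = 17.409

17.409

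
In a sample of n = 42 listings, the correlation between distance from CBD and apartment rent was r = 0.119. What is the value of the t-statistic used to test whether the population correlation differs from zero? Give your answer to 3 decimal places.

0.758

t = r·√(n−2) / √(1−r²) with r = 0.119, n = 42
  = 0.119·√40 / √(1 − 0.014161)
  = 0.119·6.324555 / 0.992894
  = 0.752622 / 0.992894 = 0.758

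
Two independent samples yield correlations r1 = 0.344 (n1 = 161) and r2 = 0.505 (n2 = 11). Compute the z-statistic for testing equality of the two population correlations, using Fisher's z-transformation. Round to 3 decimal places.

-0.545

z1 = atanh(0.344) = 0.358622,  z2 = atanh(0.505) = 0.555995
SE = √(1/(n1−3) + 1/(n2−3)) = √(1/158 + 1/8) = √(0.0063291 + 0.1250000) = √0.1313291 = 0.362394
z = (z1 − z2)/SE = (0.358622 − 0.555995) / 0.362394 = -0.197373 / 0.362394 = -0.545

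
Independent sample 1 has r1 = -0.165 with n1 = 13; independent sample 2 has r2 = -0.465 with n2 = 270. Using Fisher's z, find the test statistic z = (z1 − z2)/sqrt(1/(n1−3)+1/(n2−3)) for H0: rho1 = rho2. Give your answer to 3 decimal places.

1.047

z1 = atanh(-0.165) = -0.166522,  z2 = atanh(-0.465) = -0.503672
SE = √(1/(n1−3) + 1/(n2−3)) = √(1/10 + 1/267) = √(0.1000000 + 0.0037453) = √0.1037453 = 0.322095
z = (z1 − z2)/SE = (-0.166522 − (-0.503672)) / 0.322095 = 0.337150 / 0.322095 = 1.047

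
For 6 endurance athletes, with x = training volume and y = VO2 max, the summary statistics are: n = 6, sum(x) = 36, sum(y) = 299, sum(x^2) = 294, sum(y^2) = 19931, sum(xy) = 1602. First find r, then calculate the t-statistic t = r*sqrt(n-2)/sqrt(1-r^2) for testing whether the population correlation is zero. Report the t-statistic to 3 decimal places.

Numerator: nΣxy − (Σx)(Σy) = 6·1602 − (36)(299) = -1152
Denominator: √[(nΣx²−(Σx)²)(nΣy²−(Σy)²)]
  nΣx²−(Σx)² = 6·294 − 1296 = 468;  nΣy²−(Σy)² = 6·19931 − 89401 = 30185
  √(468·30185) = √14126580 = 3758.5343
r = -1152 / 3758.5343 = -0.3065
t = r·√(n−2)/√(1−r²) = -0.3065·√4 / √(1−0.093942) = -0.613000 / 0.951871 = -0.644

-0.644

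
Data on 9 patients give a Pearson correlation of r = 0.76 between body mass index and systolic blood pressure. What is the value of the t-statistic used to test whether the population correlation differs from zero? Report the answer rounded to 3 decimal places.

t = r·√(n−2) / √(1−r²) with r = 0.76, n = 9
  = 0.76·√7 / √(1 − 0.5776)
  = 0.76·2.645751 / 0.649923
  = 2.010771 / 0.649923 = 3.094

3.094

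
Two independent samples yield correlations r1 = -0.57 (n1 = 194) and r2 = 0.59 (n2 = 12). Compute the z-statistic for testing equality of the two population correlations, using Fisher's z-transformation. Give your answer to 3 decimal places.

z1 = atanh(-0.57) = -0.647523,  z2 = atanh(0.59) = 0.677666
SE = √(1/(n1−3) + 1/(n2−3)) = √(1/191 + 1/9) = √(0.0052356 + 0.1111111) = √0.1163467 = 0.341096
z = (z1 − z2)/SE = (-0.647523 − 0.677666) / 0.341096 = -1.325189 / 0.341096 = -3.885

-3.885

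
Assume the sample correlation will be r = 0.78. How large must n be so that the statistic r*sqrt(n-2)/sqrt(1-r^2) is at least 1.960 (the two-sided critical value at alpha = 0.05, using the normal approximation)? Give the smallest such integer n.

5

Need r·√(n−2)/√(1−r²) ≥ 1.960
√(n−2) ≥ 1.960·√(1−0.6084) / 0.78 = 1.960·0.625780 / 0.78 = 1.5725
n−2 ≥ 2.4728  ⇒  n ≥ 4.4728
Smallest integer n = 5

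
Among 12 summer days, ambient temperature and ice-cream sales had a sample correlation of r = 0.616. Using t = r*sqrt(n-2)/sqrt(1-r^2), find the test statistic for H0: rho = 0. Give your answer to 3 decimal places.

2.473

t = r·√(n−2) / √(1−r²) with r = 0.616, n = 12
  = 0.616·√10 / √(1 − 0.379456)
  = 0.616·3.162278 / 0.787746
  = 1.947963 / 0.787746 = 2.473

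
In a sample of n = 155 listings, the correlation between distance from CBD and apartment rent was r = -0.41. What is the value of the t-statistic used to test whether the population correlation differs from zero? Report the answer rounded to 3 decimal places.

-5.560

t = r·√(n−2) / √(1−r²) with r = -0.41, n = 155
  = -0.41·√153 / √(1 − 0.1681)
  = -0.41·12.369317 / 0.912086
  = -5.071420 / 0.912086 = -5.560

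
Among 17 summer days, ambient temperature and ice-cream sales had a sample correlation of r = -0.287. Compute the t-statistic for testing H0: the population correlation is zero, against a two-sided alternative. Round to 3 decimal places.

-1.160

1 − r² = 1 − 0.082369 = 0.917631;  √(1−r²) = 0.957931
√(n−2) = √15 = 3.872983
t = r·√(n−2)/√(1−r²) = -0.287 · 3.872983 / 0.957931 = -1.160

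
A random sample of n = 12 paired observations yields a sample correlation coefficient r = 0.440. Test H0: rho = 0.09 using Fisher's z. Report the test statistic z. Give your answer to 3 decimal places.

z_r = atanh(0.440) = 0.472231,  z_0 = atanh(0.09) = 0.090244
SE = 1/√(n−3) = 1/√9 = 0.333333
z = (z_r − z_0)/SE = (0.472231 − 0.090244) / 0.333333 = 0.381987 / 0.333333 = 1.146

1.146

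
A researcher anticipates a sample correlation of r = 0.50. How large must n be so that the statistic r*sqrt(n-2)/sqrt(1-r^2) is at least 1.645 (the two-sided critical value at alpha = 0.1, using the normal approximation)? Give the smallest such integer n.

11

Need r·√(n−2)/√(1−r²) ≥ 1.645
√(n−2) ≥ 1.645·√(1−0.2500) / 0.50 = 1.645·0.866025 / 0.50 = 2.8492
n−2 ≥ 8.1179  ⇒  n ≥ 10.1179
Smallest integer n = 11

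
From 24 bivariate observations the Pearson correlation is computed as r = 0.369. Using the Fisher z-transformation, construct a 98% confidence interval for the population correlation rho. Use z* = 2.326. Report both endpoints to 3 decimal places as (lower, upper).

z_r = atanh(0.369) = 0.387265;  SE = 1/√(n−3) = 1/√21 = 0.218218
z-limits: 0.387265 ± 2.326·0.218218 = 0.387265 ± 0.507575 = [-0.120310, 0.894840]
ρ-limits: (tanh -0.120310, tanh 0.894840) = (-0.120, 0.714)

(-0.120, 0.714)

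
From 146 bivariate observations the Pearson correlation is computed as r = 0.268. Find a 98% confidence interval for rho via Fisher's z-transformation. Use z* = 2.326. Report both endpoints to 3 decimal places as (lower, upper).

(0.080, 0.438)

z_r = atanh(0.268) = 0.274708;  SE = 1/√(n−3) = 1/√143 = 0.083624
z-limits: 0.274708 ± 2.326·0.083624 = 0.274708 ± 0.194509 = [0.080199, 0.469217]
ρ-limits: (tanh 0.080199, tanh 0.469217) = (0.080, 0.438)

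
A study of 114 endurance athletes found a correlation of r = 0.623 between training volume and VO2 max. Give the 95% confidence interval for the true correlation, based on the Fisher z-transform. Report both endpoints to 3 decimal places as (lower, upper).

z_r = atanh(0.623) = 0.729893;  SE = 1/√(n−3) = 1/√111 = 0.094916
z-limits: 0.729893 ± 1.960·0.094916 = 0.729893 ± 0.186035 = [0.543858, 0.915928]
ρ-limits: (tanh 0.543858, tanh 0.915928) = (0.496, 0.724)

(0.496, 0.724)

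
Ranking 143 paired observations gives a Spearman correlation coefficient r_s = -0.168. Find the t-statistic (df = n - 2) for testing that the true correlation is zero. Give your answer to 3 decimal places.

-2.024

1 − r_s² = 1 − 0.028224 = 0.971776;  √(1−r_s²) = 0.985787
√(n−2) = √141 = 11.874342
t = r_s·√(n−2)/√(1−r_s²) = -0.168 · 11.874342 / 0.985787 = -2.024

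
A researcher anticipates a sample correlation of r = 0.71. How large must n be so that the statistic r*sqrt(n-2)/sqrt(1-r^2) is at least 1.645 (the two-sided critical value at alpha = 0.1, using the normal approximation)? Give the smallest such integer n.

5

r√(n−2)/√(1−r²) ≥ 1.645  ⇔  n−2 ≥ (1.645)²·(1−r²)/r²
(1−r²)/r² = (1−0.5041)/0.5041 = 0.9837
n ≥ 2 + 2.706025·0.9837 = 2 + 2.6619 = 4.6619
⌈4.6619⌉ = 5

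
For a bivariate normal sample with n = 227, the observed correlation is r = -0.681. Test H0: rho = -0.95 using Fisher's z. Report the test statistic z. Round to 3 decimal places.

z_r = atanh(-0.681) = -0.830977,  z_0 = atanh(-0.95) = -1.831781
SE = 1/√(n−3) = 1/√224 = 0.066815
z = (z_r − z_0)/SE = (-0.830977 − (-1.831781)) / 0.066815 = 1.000804 / 0.066815 = 14.979

14.979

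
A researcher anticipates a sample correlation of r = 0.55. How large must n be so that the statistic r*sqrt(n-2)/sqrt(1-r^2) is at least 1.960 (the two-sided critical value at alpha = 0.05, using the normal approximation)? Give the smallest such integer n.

r√(n−2)/√(1−r²) ≥ 1.960  ⇔  n−2 ≥ (1.960)²·(1−r²)/r²
(1−r²)/r² = (1−0.3025)/0.3025 = 2.3058
n ≥ 2 + 3.8416·2.3058 = 2 + 8.8580 = 10.8580
⌈10.8580⌉ = 11

11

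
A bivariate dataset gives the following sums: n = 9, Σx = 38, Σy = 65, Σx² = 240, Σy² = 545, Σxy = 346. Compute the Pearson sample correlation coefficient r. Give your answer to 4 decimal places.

0.9229

Numerator: nΣxy − (Σx)(Σy) = 9·346 − (38)(65) = 644
Denominator: √[(nΣx²−(Σx)²)(nΣy²−(Σy)²)]
  nΣx²−(Σx)² = 9·240 − 1444 = 716;  nΣy²−(Σy)² = 9·545 − 4225 = 680
  √(716·680) = √486880 = 697.7679
r = 644 / 697.7679 = 0.9229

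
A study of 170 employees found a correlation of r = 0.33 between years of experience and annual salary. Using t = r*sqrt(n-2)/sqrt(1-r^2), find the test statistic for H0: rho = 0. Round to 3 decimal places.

t = r·√(n−2) / √(1−r²) with r = 0.33, n = 170
  = 0.33·√168 / √(1 − 0.1089)
  = 0.33·12.961481 / 0.943981
  = 4.277289 / 0.943981 = 4.531

4.531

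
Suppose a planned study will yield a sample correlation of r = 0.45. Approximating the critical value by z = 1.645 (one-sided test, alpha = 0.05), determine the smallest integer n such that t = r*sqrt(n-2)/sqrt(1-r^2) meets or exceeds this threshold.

13

r√(n−2)/√(1−r²) ≥ 1.645  ⇔  n−2 ≥ (1.645)²·(1−r²)/r²
(1−r²)/r² = (1−0.2025)/0.2025 = 3.9383
n ≥ 2 + 2.706025·3.9383 = 2 + 10.6571 = 12.6571
⌈12.6571⌉ = 13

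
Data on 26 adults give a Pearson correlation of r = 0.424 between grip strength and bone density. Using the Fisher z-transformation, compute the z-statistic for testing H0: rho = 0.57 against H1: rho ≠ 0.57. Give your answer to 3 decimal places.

-0.935

z_r = atanh(0.424) = 0.452559,  z_0 = atanh(0.57) = 0.647523
SE = 1/√(n−3) = 1/√23 = 0.208514
z = (z_r − z_0)/SE = (0.452559 − 0.647523) / 0.208514 = -0.194964 / 0.208514 = -0.935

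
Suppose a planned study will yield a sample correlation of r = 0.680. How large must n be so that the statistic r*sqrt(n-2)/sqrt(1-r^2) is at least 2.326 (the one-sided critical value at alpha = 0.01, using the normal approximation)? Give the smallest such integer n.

r√(n−2)/√(1−r²) ≥ 2.326  ⇔  n−2 ≥ (2.326)²·(1−r²)/r²
(1−r²)/r² = (1−0.462400)/0.462400 = 1.1626
n ≥ 2 + 5.410276·1.1626 = 2 + 6.2900 = 8.2900
⌈8.2900⌉ = 9

9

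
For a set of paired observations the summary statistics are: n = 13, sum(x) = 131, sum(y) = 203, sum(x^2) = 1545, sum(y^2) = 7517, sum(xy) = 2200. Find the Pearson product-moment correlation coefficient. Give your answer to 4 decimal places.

0.1561

S_xy = nΣxy − ΣxΣy = 13·2200 − 131·203 = 28600 − 26593 = 2007
S_xx = nΣx² − (Σx)² = 13·1545 − 131² = 20085 − 17161 = 2924
S_yy = nΣy² − (Σy)² = 13·7517 − 203² = 97721 − 41209 = 56512
r = S_xy / √(S_xx·S_yy) = 2007 / √(2924·56512) = 2007 / √165241088 = 2007 / 12854.6135 = 0.1561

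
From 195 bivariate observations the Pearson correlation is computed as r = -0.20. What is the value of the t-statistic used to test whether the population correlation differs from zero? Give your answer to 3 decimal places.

-2.836

t = r·√(n−2) / √(1−r²) with r = -0.20, n = 195
  = -0.20·√193 / √(1 − 0.0400)
  = -0.20·13.892444 / 0.979796
  = -2.778489 / 0.979796 = -2.836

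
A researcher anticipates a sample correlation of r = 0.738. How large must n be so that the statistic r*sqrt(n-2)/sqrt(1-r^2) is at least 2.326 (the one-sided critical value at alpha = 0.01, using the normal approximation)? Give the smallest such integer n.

r√(n−2)/√(1−r²) ≥ 2.326  ⇔  n−2 ≥ (2.326)²·(1−r²)/r²
(1−r²)/r² = (1−0.544644)/0.544644 = 0.8361
n ≥ 2 + 5.410276·0.8361 = 2 + 4.5235 = 6.5235
⌈6.5235⌉ = 7

7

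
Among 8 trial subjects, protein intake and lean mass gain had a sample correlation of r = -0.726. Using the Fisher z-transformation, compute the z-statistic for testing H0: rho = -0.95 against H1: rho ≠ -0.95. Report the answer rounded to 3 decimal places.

Fisher z: atanh(-0.726) = -0.920217, atanh(-0.95) = -1.831781
z = (z_r − z_0)·√(n−3) = (-0.920217 − (-1.831781))·√5 = 0.911564 · 2.236068 = 2.038

2.038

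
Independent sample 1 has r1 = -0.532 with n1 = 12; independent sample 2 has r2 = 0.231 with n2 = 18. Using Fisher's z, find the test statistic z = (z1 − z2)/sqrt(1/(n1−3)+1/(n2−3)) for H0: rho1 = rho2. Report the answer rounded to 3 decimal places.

-1.964

Fisher z-transforms: z1 = atanh(-0.532) = -0.592931, z2 = atanh(0.231) = 0.235246; difference d = -0.828177
Var(d) = 1/9 + 1/15 = 0.1111111 + 0.0666667 = 0.1777778
z = d/√Var(d) = -0.828177 / √0.1777778 = -0.828177 / 0.421637 = -1.964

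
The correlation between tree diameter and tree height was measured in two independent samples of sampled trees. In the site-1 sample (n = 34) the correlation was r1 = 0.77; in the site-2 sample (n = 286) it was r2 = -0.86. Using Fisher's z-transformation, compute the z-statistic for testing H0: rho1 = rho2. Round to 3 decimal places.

12.230

z1 = atanh(0.77) = 1.020328,  z2 = atanh(-0.86) = -1.293345
SE = √(1/(n1−3) + 1/(n2−3)) = √(1/31 + 1/283) = √(0.0322581 + 0.0035336) = √0.0357917 = 0.189187
z = (z1 − z2)/SE = (1.020328 − (-1.293345)) / 0.189187 = 2.313673 / 0.189187 = 12.230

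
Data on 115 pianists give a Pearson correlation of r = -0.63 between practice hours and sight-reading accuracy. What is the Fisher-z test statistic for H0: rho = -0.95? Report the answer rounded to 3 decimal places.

z_r = atanh(-0.63) = -0.741416,  z_0 = atanh(-0.95) = -1.831781
SE = 1/√(n−3) = 1/√112 = 0.094491
z = (z_r − z_0)/SE = (-0.741416 − (-1.831781)) / 0.094491 = 1.090365 / 0.094491 = 11.539

11.539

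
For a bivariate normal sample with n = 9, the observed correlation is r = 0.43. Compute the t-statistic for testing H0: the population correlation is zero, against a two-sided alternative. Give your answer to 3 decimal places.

t = r·√(n−2) / √(1−r²) with r = 0.43, n = 9
  = 0.43·√7 / √(1 − 0.1849)
  = 0.43·2.645751 / 0.902829
  = 1.137673 / 0.902829 = 1.260

1.260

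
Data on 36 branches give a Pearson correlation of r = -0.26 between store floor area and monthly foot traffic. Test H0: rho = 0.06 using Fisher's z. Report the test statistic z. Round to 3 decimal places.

-1.874

z_r = atanh(-0.26) = -0.266108,  z_0 = atanh(0.06) = 0.060072
SE = 1/√(n−3) = 1/√33 = 0.174078
z = (z_r − z_0)/SE = (-0.266108 − 0.060072) / 0.174078 = -0.326180 / 0.174078 = -1.874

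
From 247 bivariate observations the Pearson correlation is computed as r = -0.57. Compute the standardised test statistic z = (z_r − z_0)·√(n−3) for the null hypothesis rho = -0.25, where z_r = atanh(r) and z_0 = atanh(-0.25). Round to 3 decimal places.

Fisher z: atanh(-0.57) = -0.647523, atanh(-0.25) = -0.255413
z = (z_r − z_0)·√(n−3) = (-0.647523 − (-0.255413))·√244 = -0.392110 · 15.620499 = -6.125

-6.125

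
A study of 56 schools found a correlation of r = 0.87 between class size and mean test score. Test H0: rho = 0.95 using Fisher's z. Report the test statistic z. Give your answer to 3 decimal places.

Fisher z: atanh(0.87) = 1.333080, atanh(0.95) = 1.831781
z = (z_r − z_0)·√(n−3) = (1.333080 − 1.831781)·√53 = -0.498701 · 7.280110 = -3.631

-3.631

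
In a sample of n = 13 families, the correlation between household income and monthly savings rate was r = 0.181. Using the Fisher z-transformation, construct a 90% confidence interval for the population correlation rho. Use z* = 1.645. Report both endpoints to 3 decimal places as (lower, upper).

z_r = atanh(0.181) = 0.183016;  SE = 1/√(n−3) = 1/√10 = 0.316228
z-limits: 0.183016 ± 1.645·0.316228 = 0.183016 ± 0.520195 = [-0.337179, 0.703211]
ρ-limits: (tanh -0.337179, tanh 0.703211) = (-0.325, 0.606)

(-0.325, 0.606)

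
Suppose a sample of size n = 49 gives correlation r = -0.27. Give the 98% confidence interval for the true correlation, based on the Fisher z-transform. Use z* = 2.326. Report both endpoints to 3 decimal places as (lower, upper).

z_r = atanh(-0.27) = -0.276864;  SE = 1/√(n−3) = 1/√46 = 0.147442
z-limits: -0.276864 ± 2.326·0.147442 = -0.276864 ± 0.342950 = [-0.619814, 0.066086]
ρ-limits: (tanh -0.619814, tanh 0.066086) = (-0.551, 0.066)

(-0.551, 0.066)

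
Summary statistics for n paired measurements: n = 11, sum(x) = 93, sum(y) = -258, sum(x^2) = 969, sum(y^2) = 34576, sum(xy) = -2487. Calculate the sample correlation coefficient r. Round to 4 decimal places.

-0.1339

Numerator: nΣxy − (Σx)(Σy) = 11·(-2487) − (93)(-258) = -3363
Denominator: √[(nΣx²−(Σx)²)(nΣy²−(Σy)²)]
  nΣx²−(Σx)² = 11·969 − 8649 = 2010;  nΣy²−(Σy)² = 11·34576 − 66564 = 313772
  √(2010·313772) = √630681720 = 25113.3773
r = -3363 / 25113.3773 = -0.1339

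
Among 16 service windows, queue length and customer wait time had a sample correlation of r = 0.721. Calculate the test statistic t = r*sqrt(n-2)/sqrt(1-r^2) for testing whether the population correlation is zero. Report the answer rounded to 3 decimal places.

3.893

1 − r² = 1 − 0.519841 = 0.480159;  √(1−r²) = 0.692935
√(n−2) = √14 = 3.741657
t = r·√(n−2)/√(1−r²) = 0.721 · 3.741657 / 0.692935 = 3.893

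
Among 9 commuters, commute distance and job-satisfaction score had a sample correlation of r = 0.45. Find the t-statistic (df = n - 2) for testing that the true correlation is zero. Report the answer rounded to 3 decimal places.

1 − r² = 1 − 0.2025 = 0.7975;  √(1−r²) = 0.893029
√(n−2) = √7 = 2.645751
t = r·√(n−2)/√(1−r²) = 0.45 · 2.645751 / 0.893029 = 1.333

1.333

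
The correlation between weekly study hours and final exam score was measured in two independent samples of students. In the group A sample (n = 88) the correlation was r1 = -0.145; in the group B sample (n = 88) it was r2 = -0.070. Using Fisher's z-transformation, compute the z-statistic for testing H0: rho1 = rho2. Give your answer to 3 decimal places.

z1 = atanh(-0.145) = -0.146029,  z2 = atanh(-0.070) = -0.070115
SE = √(1/(n1−3) + 1/(n2−3)) = √(1/85 + 1/85) = √(0.0117647 + 0.0117647) = √0.0235294 = 0.153393
z = (z1 − z2)/SE = (-0.146029 − (-0.070115)) / 0.153393 = -0.075914 / 0.153393 = -0.495

-0.495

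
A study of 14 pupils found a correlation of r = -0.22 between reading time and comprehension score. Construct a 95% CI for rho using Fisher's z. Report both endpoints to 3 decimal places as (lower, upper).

Fisher z: z_r = atanh(r) = ½·ln((1+(-0.22))/(1−(-0.22))) = -0.223656
SE(z) = 1/√(n−3) = 1/√11 = 0.301511
95% ⇒ z* = 1.960; margin = 1.960·0.301511 = 0.590962
CI on z-scale: (-0.814618, 0.367306)
Back-transform: tanh(-0.814618) = -0.672130, tanh(0.367306) = 0.351633

(-0.672, 0.352)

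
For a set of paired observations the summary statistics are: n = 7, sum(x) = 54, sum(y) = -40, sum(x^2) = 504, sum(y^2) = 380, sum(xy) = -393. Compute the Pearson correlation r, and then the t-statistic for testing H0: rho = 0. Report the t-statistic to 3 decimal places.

-2.415

Numerator: nΣxy − (Σx)(Σy) = 7·(-393) − (54)(-40) = -591
Denominator: √[(nΣx²−(Σx)²)(nΣy²−(Σy)²)]
  nΣx²−(Σx)² = 7·504 − 2916 = 612;  nΣy²−(Σy)² = 7·380 − 1600 = 1060
  √(612·1060) = √648720 = 805.4316
r = -591 / 805.4316 = -0.7338
t = r·√(n−2)/√(1−r²) = -0.7338·√5 / √(1−0.538462) = -1.640827 / 0.679366 = -2.415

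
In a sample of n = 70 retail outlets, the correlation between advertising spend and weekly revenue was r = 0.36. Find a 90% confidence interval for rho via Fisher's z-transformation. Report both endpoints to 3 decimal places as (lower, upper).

Fisher z: z_r = atanh(r) = ½·ln((1+0.36)/(1−0.36)) = 0.376886
SE(z) = 1/√(n−3) = 1/√67 = 0.122169
90% ⇒ z* = 1.645; margin = 1.645·0.122169 = 0.200968
CI on z-scale: (0.175918, 0.577854)
Back-transform: tanh(0.175918) = 0.174125, tanh(0.577854) = 0.521104

(0.174, 0.521)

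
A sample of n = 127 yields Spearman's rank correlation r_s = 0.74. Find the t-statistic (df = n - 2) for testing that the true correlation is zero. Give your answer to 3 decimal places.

t = r_s·√(n−2) / √(1−r_s²) with r_s = 0.74, n = 127
  = 0.74·√125 / √(1 − 0.5476)
  = 0.74·11.180340 / 0.672607
  = 8.273452 / 0.672607 = 12.301

12.301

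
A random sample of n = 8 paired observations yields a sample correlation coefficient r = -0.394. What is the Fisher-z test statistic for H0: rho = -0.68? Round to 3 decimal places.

0.923

z_r = atanh(-0.394) = -0.416526,  z_0 = atanh(-0.68) = -0.829114
SE = 1/√(n−3) = 1/√5 = 0.447214
z = (z_r − z_0)/SE = (-0.416526 − (-0.829114)) / 0.447214 = 0.412588 / 0.447214 = 0.923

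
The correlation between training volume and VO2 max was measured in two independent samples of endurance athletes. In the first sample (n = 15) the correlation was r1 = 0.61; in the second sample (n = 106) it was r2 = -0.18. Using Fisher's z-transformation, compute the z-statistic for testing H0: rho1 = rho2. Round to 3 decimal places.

2.921

Fisher z-transforms: z1 = atanh(0.61) = 0.708921, z2 = atanh(-0.18) = -0.181983; difference d = 0.890904
Var(d) = 1/12 + 1/103 = 0.0833333 + 0.0097087 = 0.0930420
z = d/√Var(d) = 0.890904 / √0.0930420 = 0.890904 / 0.305028 = 2.921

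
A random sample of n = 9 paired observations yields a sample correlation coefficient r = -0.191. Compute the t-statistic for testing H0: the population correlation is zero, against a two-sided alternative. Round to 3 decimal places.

1 − r² = 1 − 0.036481 = 0.963519;  √(1−r²) = 0.981590
√(n−2) = √7 = 2.645751
t = r·√(n−2)/√(1−r²) = -0.191 · 2.645751 / 0.981590 = -0.515

-0.515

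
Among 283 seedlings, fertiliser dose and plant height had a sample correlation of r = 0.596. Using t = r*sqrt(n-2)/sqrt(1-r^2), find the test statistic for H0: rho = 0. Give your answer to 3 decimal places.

12.442

t = r·√(n−2) / √(1−r²) with r = 0.596, n = 283
  = 0.596·√281 / √(1 − 0.355216)
  = 0.596·16.763055 / 0.802984
  = 9.990781 / 0.802984 = 12.442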